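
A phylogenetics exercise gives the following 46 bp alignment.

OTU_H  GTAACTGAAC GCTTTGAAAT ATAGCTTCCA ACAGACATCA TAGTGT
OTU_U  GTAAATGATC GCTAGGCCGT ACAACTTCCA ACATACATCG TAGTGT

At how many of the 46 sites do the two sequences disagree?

11

Differing sites — 5:C/A; 9:A/T; 14:T/A; 15:T/G; 17:A/C; 18:A/C; 19:A/G; 22:T/C; 24:G/A; 34:G/T; 40:A/G.
That gives 11 mismatches out of 46 aligned sites, so the Hamming distance is 11.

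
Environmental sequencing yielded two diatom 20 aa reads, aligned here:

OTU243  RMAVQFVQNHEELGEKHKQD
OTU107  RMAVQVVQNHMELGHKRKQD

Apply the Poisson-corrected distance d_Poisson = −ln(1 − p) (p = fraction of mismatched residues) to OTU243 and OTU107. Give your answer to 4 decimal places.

0.2231

Mismatches occur at site 6 (F→V), site 11 (E→M), site 15 (E→H), site 17 (H→R).
p = 4/20 = 0.200000.
d = −ln(1 − 0.200000) = −ln(0.800000) = 0.2231.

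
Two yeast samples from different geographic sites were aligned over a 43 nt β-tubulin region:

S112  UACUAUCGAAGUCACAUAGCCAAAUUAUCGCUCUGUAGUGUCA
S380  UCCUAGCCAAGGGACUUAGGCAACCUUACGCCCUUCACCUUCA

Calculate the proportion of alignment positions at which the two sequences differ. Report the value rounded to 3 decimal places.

The sequences differ at positions 2 (A/C), 6 (U/G), 8 (G/C), 12 (U/G), 13 (C/G), 16 (A/U), 20 (C/G), 24 (A/C), 25 (U/C), 27 (A/U), 28 (U/A), 32 (U/C), 35 (G/U), 36 (U/C), 38 (G/C), 39 (U/C), 40 (G/U).
There are 17 differences over 43 sites, so p = 17/43 = 0.395.

0.395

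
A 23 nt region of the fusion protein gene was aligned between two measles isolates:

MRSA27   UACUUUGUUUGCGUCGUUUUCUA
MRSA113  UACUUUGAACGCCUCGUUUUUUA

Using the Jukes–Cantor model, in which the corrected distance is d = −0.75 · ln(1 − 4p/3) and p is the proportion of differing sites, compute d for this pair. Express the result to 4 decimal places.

0.2567

Differing sites — 8:U/A; 9:U/A; 10:U/C; 13:G/C; 21:C/U.
p = 5/23 = 0.217391.
d = −0.75 · ln(1 − (4/3)·0.217391) = −0.75 · ln(0.710145) = −0.75 · (-0.342286) = 0.2567.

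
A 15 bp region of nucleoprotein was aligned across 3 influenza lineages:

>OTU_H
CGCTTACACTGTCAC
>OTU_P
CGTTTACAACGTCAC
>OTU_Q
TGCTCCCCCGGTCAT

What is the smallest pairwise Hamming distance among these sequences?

3

Pairwise Hamming distances:
  OTU_H vs OTU_P: 3
  OTU_H vs OTU_Q: 6
  OTU_P vs OTU_Q: 8
The smallest is 3, between OTU_H and OTU_P.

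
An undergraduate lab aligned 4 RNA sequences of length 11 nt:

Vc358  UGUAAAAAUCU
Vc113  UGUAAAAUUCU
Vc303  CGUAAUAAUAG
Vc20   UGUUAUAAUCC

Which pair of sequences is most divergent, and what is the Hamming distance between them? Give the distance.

5

Pairwise Hamming distances:
  Vc358 vs Vc113: 1
  Vc358 vs Vc303: 4
  Vc358 vs Vc20: 3
  Vc113 vs Vc303: 5
  Vc113 vs Vc20: 4
  Vc303 vs Vc20: 4
The largest is 5, between Vc113 and Vc303.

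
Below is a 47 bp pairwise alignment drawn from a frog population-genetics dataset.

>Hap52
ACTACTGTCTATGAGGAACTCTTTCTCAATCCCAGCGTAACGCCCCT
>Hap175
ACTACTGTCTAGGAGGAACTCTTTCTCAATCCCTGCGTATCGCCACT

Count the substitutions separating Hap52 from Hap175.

4

The sequences differ at positions 12 (T/G), 34 (A/T), 40 (A/T), 45 (C/A).
That gives 4 mismatches out of 47 aligned sites, so the Hamming distance is 4.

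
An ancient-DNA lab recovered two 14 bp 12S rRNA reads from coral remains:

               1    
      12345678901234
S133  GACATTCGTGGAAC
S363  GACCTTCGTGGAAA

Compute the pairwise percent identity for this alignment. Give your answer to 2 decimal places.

Differing sites — 4:A/C; 14:C/A.
12 of the 14 sites match, so the percent identity is 12/14 × 100 = 85.71%.

85.71%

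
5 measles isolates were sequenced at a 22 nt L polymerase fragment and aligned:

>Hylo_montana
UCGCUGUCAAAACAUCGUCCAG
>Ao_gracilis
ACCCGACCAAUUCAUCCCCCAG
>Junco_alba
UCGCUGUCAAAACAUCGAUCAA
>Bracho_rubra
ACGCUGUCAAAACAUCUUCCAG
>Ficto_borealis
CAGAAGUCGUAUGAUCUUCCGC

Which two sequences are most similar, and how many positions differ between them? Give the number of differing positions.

Pairwise Hamming distances:
  Hylo_montana vs Ao_gracilis: 9
  Hylo_montana vs Junco_alba: 3
  Hylo_montana vs Bracho_rubra: 2
  Hylo_montana vs Ficto_borealis: 11
  Ao_gracilis vs Junco_alba: 11
  Ao_gracilis vs Bracho_rubra: 8
  Ao_gracilis vs Ficto_borealis: 15
  Junco_alba vs Bracho_rubra: 5
  Junco_alba vs Ficto_borealis: 13
  Bracho_rubra vs Ficto_borealis: 10
The smallest is 2, between Hylo_montana and Bracho_rubra.

2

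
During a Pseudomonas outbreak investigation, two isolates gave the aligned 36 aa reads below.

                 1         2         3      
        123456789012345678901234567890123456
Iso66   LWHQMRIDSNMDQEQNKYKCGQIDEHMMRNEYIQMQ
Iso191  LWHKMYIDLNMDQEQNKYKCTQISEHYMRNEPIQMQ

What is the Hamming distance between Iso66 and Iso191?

The sequences differ at positions 4 (Q/K), 6 (R/Y), 9 (S/L), 21 (G/T), 24 (D/S), 27 (M/Y), 32 (Y/P).
That gives 7 mismatches out of 36 aligned sites, so the Hamming distance is 7.

7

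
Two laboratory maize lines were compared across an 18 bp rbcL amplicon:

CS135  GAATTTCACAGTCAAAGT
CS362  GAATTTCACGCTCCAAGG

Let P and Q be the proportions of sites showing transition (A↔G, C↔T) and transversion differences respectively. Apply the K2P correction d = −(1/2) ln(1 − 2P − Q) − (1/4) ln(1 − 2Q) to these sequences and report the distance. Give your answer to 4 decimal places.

0.2641

Differing sites — 10:A/G (Ti); 11:G/C (Tv); 14:A/C (Tv); 18:T/G (Tv).
Of the 4 differences, 1 transition and 3 transversions over 18 sites: P = 1/18 = 0.055556, Q = 3/18 = 0.166667.
d = −0.5·ln(0.722221) − 0.25·ln(0.666666) = −0.5·(-0.325424) − 0.25·(-0.405466) = 0.2641.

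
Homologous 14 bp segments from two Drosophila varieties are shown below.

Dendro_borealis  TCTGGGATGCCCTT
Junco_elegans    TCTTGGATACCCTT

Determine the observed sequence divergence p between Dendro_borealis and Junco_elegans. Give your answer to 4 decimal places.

0.1429

The sequences differ at positions 4 (G/T), 9 (G/A).
There are 2 differences over 14 sites, so p = 2/14 = 0.1429.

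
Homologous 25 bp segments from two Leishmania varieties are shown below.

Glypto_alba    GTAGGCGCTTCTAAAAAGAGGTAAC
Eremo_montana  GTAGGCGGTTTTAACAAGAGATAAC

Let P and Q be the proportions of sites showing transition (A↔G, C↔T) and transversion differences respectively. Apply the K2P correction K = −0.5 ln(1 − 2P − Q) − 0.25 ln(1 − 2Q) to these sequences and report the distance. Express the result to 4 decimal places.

0.1808

The sequences differ at positions 8 (C/G, transversion), 11 (C/T, transition), 15 (A/C, transversion), 21 (G/A, transition).
Of the 4 differences, 2 transitions and 2 transversions over 25 sites: P = 2/25 = 0.080000, Q = 2/25 = 0.080000.
d = −0.5·ln(0.760000) − 0.25·ln(0.840000) = −0.5·(-0.274437) − 0.25·(-0.174353) = 0.1808.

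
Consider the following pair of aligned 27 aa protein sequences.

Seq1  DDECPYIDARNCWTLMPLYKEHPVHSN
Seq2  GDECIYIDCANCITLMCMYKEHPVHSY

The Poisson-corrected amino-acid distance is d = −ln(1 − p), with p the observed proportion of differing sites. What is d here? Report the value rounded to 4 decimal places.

0.3514

The sequences differ at positions 1 (D/G), 5 (P/I), 9 (A/C), 10 (R/A), 13 (W/I), 17 (P/C), 18 (L/M), 27 (N/Y).
p = 8/27 = 0.296296.
d = −ln(1 − 0.296296) = −ln(0.703704) = 0.3514.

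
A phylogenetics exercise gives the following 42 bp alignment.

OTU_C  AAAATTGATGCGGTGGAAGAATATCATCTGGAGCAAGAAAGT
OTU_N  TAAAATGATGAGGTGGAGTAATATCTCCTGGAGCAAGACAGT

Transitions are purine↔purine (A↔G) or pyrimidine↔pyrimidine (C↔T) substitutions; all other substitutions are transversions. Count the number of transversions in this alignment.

6

The sequences differ at positions 1 (A/T, transversion), 5 (T/A, transversion), 11 (C/A, transversion), 18 (A/G, transition), 19 (G/T, transversion), 26 (A/T, transversion), 27 (T/C, transition), 39 (A/C, transversion).
Of the 8 differences, 2 transitions and 6 transversions, so the answer is 6.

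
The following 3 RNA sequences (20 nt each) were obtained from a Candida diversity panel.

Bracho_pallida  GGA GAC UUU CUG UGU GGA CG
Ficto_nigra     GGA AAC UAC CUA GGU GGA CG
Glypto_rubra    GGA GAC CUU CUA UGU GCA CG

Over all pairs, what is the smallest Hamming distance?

Pairwise Hamming distances:
  Bracho_pallida vs Ficto_nigra: 5
  Bracho_pallida vs Glypto_rubra: 3
  Ficto_nigra vs Glypto_rubra: 6
The smallest is 3, between Bracho_pallida and Glypto_rubra.

3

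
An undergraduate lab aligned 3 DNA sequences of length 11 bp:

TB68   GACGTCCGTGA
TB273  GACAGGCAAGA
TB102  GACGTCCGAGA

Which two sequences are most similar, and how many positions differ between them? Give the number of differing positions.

Pairwise Hamming distances:
  TB68 vs TB273: 5
  TB68 vs TB102: 1
  TB273 vs TB102: 4
The smallest is 1, between TB68 and TB102.

1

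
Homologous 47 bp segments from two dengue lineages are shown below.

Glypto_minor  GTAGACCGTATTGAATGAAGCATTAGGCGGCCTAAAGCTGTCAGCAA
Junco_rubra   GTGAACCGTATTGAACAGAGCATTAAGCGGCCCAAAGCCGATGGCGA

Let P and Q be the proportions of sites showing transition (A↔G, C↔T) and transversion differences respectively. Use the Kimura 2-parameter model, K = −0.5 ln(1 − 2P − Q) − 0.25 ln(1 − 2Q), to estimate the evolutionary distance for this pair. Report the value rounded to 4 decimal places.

Mismatches occur at site 3 (A/G, transition), site 4 (G/A, transition), site 16 (T/C, transition), site 17 (G/A, transition), site 18 (A/G, transition), site 26 (G/A, transition), site 33 (T/C, transition), site 39 (T/C, transition), site 41 (T/A, transversion), site 42 (C/T, transition), site 43 (A/G, transition), site 46 (A/G, transition).
Of the 12 differences, 11 transitions and 1 transversion over 47 sites: P = 11/47 = 0.234043, Q = 1/47 = 0.021277.
d = −0.5·ln(0.510637) − 0.25·ln(0.957446) = −0.5·(-0.672096) − 0.25·(-0.043486) = 0.3469.

0.3469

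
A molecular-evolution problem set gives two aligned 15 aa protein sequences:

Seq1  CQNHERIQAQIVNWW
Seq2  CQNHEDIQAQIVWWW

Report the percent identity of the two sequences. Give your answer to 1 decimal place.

86.7%

Differing sites — 6:R/D; 13:N/W.
13 of the 15 sites match, so the percent identity is 13/15 × 100 = 86.7%.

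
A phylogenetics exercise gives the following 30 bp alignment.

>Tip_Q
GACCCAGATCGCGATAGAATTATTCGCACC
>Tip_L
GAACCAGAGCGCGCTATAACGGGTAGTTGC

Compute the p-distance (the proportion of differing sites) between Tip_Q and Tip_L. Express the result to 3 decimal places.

Mismatches occur at site 3 (C↔A), site 9 (T↔G), site 14 (A↔C), site 17 (G↔T), site 20 (T↔C), site 21 (T↔G), site 22 (A↔G), site 23 (T↔G), site 25 (C↔A), site 27 (C↔T), site 28 (A↔T), site 29 (C↔G).
There are 12 differences over 30 sites, so p = 12/30 = 0.400.

0.400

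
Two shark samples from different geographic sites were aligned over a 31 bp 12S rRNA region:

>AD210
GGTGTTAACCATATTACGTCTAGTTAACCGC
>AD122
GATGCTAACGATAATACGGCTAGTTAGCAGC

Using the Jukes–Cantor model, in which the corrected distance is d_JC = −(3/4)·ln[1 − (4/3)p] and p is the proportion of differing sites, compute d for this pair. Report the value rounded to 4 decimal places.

Mismatches occur at site 2 (G↔A), site 5 (T↔C), site 10 (C↔G), site 14 (T↔A), site 19 (T↔G), site 27 (A↔G), site 29 (C↔A).
p = 7/31 = 0.225806.
d = −0.75 · ln(1 − (4/3)·0.225806) = −0.75 · ln(0.698925) = −0.75 · (-0.358212) = 0.2687.

0.2687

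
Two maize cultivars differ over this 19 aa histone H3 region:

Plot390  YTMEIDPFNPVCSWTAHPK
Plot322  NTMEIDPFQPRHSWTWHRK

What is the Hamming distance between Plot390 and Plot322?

6

The sequences differ at positions 1 (Y/N), 9 (N/Q), 11 (V/R), 12 (C/H), 16 (A/W), 18 (P/R).
That gives 6 mismatches out of 19 aligned sites, so the Hamming distance is 6.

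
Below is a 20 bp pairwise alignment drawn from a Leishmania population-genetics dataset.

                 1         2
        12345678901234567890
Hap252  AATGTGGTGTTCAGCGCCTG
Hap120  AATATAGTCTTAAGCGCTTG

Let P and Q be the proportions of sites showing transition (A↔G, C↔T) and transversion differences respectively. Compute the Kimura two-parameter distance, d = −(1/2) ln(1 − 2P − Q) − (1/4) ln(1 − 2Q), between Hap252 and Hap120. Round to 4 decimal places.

Differing sites — 4:G/A (Ti); 6:G/A (Ti); 9:G/C (Tv); 12:C/A (Tv); 18:C/T (Ti).
Of the 5 differences, 3 transitions and 2 transversions over 20 sites: P = 3/20 = 0.150000, Q = 2/20 = 0.100000.
d = −0.5·ln(0.600000) − 0.25·ln(0.800000) = −0.5·(-0.510826) − 0.25·(-0.223144) = 0.3112.

0.3112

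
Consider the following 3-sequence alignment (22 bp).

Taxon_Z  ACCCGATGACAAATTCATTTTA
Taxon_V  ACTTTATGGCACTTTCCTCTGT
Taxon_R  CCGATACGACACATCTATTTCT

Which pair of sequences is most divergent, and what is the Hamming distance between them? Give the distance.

11

Pairwise Hamming distances:
  Taxon_Z vs Taxon_V: 10
  Taxon_Z vs Taxon_R: 10
  Taxon_V vs Taxon_R: 11
The largest is 11, between Taxon_V and Taxon_R.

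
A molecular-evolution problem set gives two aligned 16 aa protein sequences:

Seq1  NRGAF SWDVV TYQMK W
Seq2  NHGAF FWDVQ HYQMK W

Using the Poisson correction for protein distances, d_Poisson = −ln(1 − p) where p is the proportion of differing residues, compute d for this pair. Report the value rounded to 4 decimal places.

0.2877

Mismatches occur at site 2 (R/H), site 6 (S/F), site 10 (V/Q), site 11 (T/H).
p = 4/16 = 0.250000.
d = −ln(1 − 0.250000) = −ln(0.750000) = 0.2877.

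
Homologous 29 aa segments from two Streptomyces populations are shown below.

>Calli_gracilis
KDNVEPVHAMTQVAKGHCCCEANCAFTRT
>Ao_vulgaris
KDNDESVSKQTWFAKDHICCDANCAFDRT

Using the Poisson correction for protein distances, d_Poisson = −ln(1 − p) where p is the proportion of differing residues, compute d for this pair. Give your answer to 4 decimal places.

0.4769

Differing sites — 4:V/D; 6:P/S; 8:H/S; 9:A/K; 10:M/Q; 12:Q/W; 13:V/F; 16:G/D; 18:C/I; 21:E/D; 27:T/D.
p = 11/29 = 0.379310.
d = −ln(1 − 0.379310) = −ln(0.620690) = 0.4769.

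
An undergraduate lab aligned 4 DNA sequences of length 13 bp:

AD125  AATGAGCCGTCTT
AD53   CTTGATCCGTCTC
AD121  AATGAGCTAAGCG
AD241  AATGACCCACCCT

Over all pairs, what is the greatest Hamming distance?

Pairwise Hamming distances:
  AD125 vs AD53: 4
  AD125 vs AD121: 6
  AD125 vs AD241: 4
  AD53 vs AD121: 9
  AD53 vs AD241: 7
  AD121 vs AD241: 5
The largest is 9, between AD53 and AD121.

9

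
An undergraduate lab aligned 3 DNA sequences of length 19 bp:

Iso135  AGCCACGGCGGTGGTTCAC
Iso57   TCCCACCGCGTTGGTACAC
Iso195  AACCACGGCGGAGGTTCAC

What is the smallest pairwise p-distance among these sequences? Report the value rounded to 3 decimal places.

0.105

Pairwise Hamming distances:
  Iso135 vs Iso57: 5
  Iso135 vs Iso195: 2
  Iso57 vs Iso195: 6
The smallest is 2 mismatches, between Iso135 and Iso195; p = 2/19 = 0.105.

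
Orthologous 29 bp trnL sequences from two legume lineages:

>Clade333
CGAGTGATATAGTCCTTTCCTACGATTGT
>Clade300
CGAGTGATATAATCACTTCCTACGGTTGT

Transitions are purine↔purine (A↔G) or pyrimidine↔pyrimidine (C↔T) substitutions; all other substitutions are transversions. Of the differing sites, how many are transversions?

1

Mismatches occur at site 12 (G→A, transition), site 15 (C→A, transversion), site 16 (T→C, transition), site 25 (A→G, transition).
Of the 4 differences, 3 transitions and 1 transversion, so the answer is 1.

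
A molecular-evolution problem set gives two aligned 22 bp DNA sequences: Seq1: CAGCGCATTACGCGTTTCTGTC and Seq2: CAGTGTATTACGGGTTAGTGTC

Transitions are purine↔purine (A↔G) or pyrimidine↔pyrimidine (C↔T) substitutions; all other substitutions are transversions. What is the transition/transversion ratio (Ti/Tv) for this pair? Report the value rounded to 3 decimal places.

Mismatches occur at site 4 (C/T, transition), site 6 (C/T, transition), site 13 (C/G, transversion), site 17 (T/A, transversion), site 18 (C/G, transversion).
Of the 5 differences, 2 transitions and 3 transversions, so Ti/Tv = 2/3 = 0.667.

0.667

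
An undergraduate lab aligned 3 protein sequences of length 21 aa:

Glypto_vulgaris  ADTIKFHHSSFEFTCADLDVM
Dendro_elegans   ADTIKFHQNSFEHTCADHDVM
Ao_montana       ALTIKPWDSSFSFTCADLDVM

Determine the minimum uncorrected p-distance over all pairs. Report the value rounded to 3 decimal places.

0.190

Pairwise Hamming distances:
  Glypto_vulgaris vs Dendro_elegans: 4
  Glypto_vulgaris vs Ao_montana: 5
  Dendro_elegans vs Ao_montana: 8
The smallest is 4 mismatches, between Glypto_vulgaris and Dendro_elegans; p = 4/21 = 0.190.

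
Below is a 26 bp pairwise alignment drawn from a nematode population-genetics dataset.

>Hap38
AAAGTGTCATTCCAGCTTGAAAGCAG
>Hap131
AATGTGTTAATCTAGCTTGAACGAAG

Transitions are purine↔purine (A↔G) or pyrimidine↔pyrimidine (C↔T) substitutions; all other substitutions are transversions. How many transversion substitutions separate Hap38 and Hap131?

Differing sites — 3:A/T (Tv); 8:C/T (Ti); 10:T/A (Tv); 13:C/T (Ti); 22:A/C (Tv); 24:C/A (Tv).
Of the 6 differences, 2 transitions and 4 transversions, so the answer is 4.

4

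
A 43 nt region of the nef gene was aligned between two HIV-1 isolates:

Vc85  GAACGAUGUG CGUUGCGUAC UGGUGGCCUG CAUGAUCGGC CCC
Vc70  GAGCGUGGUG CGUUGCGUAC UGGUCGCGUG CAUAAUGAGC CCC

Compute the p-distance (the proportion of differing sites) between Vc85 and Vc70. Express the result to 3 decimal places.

0.186

The sequences differ at positions 3 (A/G), 6 (A/U), 7 (U/G), 25 (G/C), 28 (C/G), 34 (G/A), 37 (C/G), 38 (G/A).
There are 8 differences over 43 sites, so p = 8/43 = 0.186.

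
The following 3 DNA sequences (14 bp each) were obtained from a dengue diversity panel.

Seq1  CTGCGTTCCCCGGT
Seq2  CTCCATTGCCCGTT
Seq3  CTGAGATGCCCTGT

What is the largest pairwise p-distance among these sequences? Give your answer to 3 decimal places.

0.429

Pairwise Hamming distances:
  Seq1 vs Seq2: 4
  Seq1 vs Seq3: 4
  Seq2 vs Seq3: 6
The largest is 6 mismatches, between Seq2 and Seq3; p = 6/14 = 0.429.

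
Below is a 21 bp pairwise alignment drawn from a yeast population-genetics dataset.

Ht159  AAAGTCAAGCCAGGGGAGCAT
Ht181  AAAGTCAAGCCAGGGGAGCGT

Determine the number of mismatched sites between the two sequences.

A single mismatch occurs at site 20 (A→G).
That gives 1 mismatch out of 21 aligned sites, so the Hamming distance is 1.

1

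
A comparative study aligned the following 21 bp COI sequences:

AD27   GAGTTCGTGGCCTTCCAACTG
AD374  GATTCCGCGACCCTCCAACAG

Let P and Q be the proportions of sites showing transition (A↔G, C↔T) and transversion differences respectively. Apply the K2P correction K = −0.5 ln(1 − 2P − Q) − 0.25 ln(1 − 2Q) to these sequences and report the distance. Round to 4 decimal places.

0.3761

The sequences differ at positions 3 (G/T, transversion), 5 (T/C, transition), 8 (T/C, transition), 10 (G/A, transition), 13 (T/C, transition), 20 (T/A, transversion).
Of the 6 differences, 4 transitions and 2 transversions over 21 sites: P = 4/21 = 0.190476, Q = 2/21 = 0.095238.
d = −0.5·ln(0.523810) − 0.25·ln(0.809524) = −0.5·(-0.646626) − 0.25·(-0.211309) = 0.3761.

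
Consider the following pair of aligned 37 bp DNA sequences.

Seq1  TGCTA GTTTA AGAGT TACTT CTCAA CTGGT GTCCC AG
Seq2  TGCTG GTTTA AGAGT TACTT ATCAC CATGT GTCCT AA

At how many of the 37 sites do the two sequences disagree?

The sequences differ at positions 5 (A/G), 21 (C/A), 25 (A/C), 27 (T/A), 28 (G/T), 35 (C/T), 37 (G/A).
That gives 7 mismatches out of 37 aligned sites, so the Hamming distance is 7.

7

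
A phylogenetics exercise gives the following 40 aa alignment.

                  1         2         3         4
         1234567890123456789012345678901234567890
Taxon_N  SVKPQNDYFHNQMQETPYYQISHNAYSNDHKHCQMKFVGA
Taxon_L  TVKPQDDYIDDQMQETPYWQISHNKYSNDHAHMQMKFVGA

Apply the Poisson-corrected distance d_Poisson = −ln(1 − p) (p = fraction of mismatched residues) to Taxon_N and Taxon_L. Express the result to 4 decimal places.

0.2549

The sequences differ at positions 1 (S/T), 6 (N/D), 9 (F/I), 10 (H/D), 11 (N/D), 19 (Y/W), 25 (A/K), 31 (K/A), 33 (C/M).
p = 9/40 = 0.225000.
d = −ln(1 − 0.225000) = −ln(0.775000) = 0.2549.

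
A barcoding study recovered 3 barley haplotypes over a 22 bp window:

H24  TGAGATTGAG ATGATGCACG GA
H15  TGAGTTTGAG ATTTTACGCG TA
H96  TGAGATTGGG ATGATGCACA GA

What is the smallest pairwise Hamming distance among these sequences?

Pairwise Hamming distances:
  H24 vs H15: 6
  H24 vs H96: 2
  H15 vs H96: 8
The smallest is 2, between H24 and H96.

2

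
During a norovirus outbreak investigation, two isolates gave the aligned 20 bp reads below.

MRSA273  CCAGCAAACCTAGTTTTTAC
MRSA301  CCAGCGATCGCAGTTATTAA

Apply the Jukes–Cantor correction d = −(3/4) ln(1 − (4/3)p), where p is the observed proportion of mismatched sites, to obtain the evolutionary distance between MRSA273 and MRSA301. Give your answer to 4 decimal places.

0.3831

Mismatches occur at site 6 (A/G), site 8 (A/T), site 10 (C/G), site 11 (T/C), site 16 (T/A), site 20 (C/A).
p = 6/20 = 0.300000.
d = −0.75 · ln(1 − (4/3)·0.300000) = −0.75 · ln(0.600000) = −0.75 · (-0.510826) = 0.3831.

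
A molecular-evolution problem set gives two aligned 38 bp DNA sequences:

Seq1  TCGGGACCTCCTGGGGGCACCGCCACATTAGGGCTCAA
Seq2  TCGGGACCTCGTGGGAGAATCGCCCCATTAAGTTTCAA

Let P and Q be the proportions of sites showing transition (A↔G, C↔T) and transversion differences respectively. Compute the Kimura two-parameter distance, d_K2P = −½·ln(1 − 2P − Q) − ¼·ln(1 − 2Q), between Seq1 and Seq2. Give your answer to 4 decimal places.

0.2488

The sequences differ at positions 11 (C/G, transversion), 16 (G/A, transition), 18 (C/A, transversion), 20 (C/T, transition), 25 (A/C, transversion), 31 (G/A, transition), 33 (G/T, transversion), 34 (C/T, transition).
Of the 8 differences, 4 transitions and 4 transversions over 38 sites: P = 4/38 = 0.105263, Q = 4/38 = 0.105263.
d = −0.5·ln(0.684211) − 0.25·ln(0.789474) = −0.5·(-0.379489) − 0.25·(-0.236388) = 0.2488.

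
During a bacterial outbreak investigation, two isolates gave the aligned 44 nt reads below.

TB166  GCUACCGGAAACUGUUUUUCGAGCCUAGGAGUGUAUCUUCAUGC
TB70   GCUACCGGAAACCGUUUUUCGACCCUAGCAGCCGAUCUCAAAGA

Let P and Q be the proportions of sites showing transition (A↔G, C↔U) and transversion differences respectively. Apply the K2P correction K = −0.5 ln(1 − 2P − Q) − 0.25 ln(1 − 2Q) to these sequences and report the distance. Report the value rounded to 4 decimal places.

0.2708

Mismatches occur at site 13 (U/C, transition), site 23 (G/C, transversion), site 29 (G/C, transversion), site 32 (U/C, transition), site 33 (G/C, transversion), site 34 (U/G, transversion), site 39 (U/C, transition), site 40 (C/A, transversion), site 42 (U/A, transversion), site 44 (C/A, transversion).
Of the 10 differences, 3 transitions and 7 transversions over 44 sites: P = 3/44 = 0.068182, Q = 7/44 = 0.159091.
d = −0.5·ln(0.704545) − 0.25·ln(0.681818) = −0.5·(-0.350203) − 0.25·(-0.382993) = 0.2708.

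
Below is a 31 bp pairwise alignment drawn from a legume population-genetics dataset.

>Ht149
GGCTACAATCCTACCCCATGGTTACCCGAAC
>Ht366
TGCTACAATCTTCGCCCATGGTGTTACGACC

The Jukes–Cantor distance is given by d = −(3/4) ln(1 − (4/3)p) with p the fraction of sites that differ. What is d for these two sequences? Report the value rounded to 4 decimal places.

0.3672

Mismatches occur at site 1 (G/T), site 11 (C/T), site 13 (A/C), site 14 (C/G), site 23 (T/G), site 24 (A/T), site 25 (C/T), site 26 (C/A), site 30 (A/C).
p = 9/31 = 0.290323.
d = −0.75 · ln(1 − (4/3)·0.290323) = −0.75 · ln(0.612903) = −0.75 · (-0.489549) = 0.3672.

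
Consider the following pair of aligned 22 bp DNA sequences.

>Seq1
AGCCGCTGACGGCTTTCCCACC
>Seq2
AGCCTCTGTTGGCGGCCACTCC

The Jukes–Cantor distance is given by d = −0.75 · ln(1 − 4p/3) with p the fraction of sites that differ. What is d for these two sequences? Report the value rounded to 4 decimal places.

Mismatches occur at site 5 (G/T), site 9 (A/T), site 10 (C/T), site 14 (T/G), site 15 (T/G), site 16 (T/C), site 18 (C/A), site 20 (A/T).
p = 8/22 = 0.363636.
d = −0.75 · ln(1 − (4/3)·0.363636) = −0.75 · ln(0.515152) = −0.75 · (-0.663293) = 0.4975.

0.4975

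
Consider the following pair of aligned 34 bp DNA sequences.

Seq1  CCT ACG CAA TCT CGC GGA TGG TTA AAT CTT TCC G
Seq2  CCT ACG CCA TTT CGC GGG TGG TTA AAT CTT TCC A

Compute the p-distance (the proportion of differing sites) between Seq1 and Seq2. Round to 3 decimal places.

Mismatches occur at site 8 (A→C), site 11 (C→T), site 18 (A→G), site 34 (G→A).
There are 4 differences over 34 sites, so p = 4/34 = 0.118.

0.118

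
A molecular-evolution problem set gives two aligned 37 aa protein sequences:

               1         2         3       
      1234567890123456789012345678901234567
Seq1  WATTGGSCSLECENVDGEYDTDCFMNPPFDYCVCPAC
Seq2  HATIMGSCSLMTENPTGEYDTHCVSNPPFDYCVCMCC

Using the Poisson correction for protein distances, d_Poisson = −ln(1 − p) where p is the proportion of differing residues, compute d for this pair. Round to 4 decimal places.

0.3920

Differing sites — 1:W/H; 4:T/I; 5:G/M; 11:E/M; 12:C/T; 15:V/P; 16:D/T; 22:D/H; 24:F/V; 25:M/S; 35:P/M; 36:A/C.
p = 12/37 = 0.324324.
d = −ln(1 − 0.324324) = −ln(0.675676) = 0.3920.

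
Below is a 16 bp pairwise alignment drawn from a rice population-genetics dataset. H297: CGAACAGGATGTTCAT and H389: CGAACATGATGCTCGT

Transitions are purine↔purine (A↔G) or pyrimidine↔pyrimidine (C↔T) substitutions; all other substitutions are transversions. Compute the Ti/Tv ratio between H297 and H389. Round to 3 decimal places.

2.000

Mismatches occur at site 7 (G↔T, transversion), site 12 (T↔C, transition), site 15 (A↔G, transition).
Of the 3 differences, 2 transitions and 1 transversion, so Ti/Tv = 2/1 = 2.000.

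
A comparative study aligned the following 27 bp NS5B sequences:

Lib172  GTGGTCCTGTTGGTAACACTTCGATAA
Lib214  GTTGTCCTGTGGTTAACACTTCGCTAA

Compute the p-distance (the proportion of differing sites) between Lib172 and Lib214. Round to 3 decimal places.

Differing sites — 3:G/T; 11:T/G; 13:G/T; 24:A/C.
There are 4 differences over 27 sites, so p = 4/27 = 0.148.

0.148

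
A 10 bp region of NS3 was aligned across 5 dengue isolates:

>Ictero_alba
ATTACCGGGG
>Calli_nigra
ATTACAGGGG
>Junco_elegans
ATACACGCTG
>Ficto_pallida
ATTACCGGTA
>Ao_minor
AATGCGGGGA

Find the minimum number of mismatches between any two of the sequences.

Pairwise Hamming distances:
  Ictero_alba vs Calli_nigra: 1
  Ictero_alba vs Junco_elegans: 5
  Ictero_alba vs Ficto_pallida: 2
  Ictero_alba vs Ao_minor: 4
  Calli_nigra vs Junco_elegans: 6
  Calli_nigra vs Ficto_pallida: 3
  Calli_nigra vs Ao_minor: 4
  Junco_elegans vs Ficto_pallida: 5
  Junco_elegans vs Ao_minor: 8
  Ficto_pallida vs Ao_minor: 4
The smallest is 1, between Ictero_alba and Calli_nigra.

1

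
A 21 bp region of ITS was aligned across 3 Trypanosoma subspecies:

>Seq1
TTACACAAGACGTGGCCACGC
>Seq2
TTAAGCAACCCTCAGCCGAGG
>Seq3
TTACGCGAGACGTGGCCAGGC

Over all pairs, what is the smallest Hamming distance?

Pairwise Hamming distances:
  Seq1 vs Seq2: 10
  Seq1 vs Seq3: 3
  Seq2 vs Seq3: 10
The smallest is 3, between Seq1 and Seq3.

3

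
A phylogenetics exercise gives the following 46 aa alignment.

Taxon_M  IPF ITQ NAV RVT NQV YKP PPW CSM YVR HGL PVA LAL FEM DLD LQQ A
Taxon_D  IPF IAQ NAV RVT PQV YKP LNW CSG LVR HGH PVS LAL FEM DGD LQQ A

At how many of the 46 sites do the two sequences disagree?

9

The sequences differ at positions 5 (T/A), 13 (N/P), 19 (P/L), 20 (P/N), 24 (M/G), 25 (Y/L), 30 (L/H), 33 (A/S), 41 (L/G).
That gives 9 mismatches out of 46 aligned sites, so the Hamming distance is 9.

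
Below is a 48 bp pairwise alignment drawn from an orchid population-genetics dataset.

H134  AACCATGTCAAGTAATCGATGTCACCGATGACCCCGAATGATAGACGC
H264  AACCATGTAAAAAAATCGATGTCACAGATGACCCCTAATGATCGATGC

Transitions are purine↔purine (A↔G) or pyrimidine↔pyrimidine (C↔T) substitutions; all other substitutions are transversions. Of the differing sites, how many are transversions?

Differing sites — 9:C/A (Tv); 12:G/A (Ti); 13:T/A (Tv); 26:C/A (Tv); 36:G/T (Tv); 43:A/C (Tv); 46:C/T (Ti).
Of the 7 differences, 2 transitions and 5 transversions, so the answer is 5.

5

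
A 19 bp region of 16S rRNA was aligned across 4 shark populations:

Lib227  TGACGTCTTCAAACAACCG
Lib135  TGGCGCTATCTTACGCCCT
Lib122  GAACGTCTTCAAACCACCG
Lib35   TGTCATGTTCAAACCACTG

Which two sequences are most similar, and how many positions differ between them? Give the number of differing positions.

3

Pairwise Hamming distances:
  Lib227 vs Lib135: 9
  Lib227 vs Lib122: 3
  Lib227 vs Lib35: 5
  Lib135 vs Lib122: 11
  Lib135 vs Lib35: 11
  Lib122 vs Lib35: 6
The smallest is 3, between Lib227 and Lib122.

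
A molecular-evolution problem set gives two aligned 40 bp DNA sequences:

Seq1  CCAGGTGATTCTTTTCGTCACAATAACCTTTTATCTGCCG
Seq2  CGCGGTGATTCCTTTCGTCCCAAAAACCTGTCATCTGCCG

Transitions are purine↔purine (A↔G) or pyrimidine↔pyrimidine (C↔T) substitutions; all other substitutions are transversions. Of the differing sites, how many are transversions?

5

Mismatches occur at site 2 (C→G, transversion), site 3 (A→C, transversion), site 12 (T→C, transition), site 20 (A→C, transversion), site 24 (T→A, transversion), site 30 (T→G, transversion), site 32 (T→C, transition).
Of the 7 differences, 2 transitions and 5 transversions, so the answer is 5.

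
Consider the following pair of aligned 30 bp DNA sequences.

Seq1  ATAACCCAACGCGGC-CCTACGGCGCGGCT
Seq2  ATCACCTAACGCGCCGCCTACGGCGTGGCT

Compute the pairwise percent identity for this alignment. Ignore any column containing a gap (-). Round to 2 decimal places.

Excluding the 1 gap column leaves 29 comparable sites.
Mismatches occur at site 3 (A/C), site 7 (C/T), site 14 (G/C), site 26 (C/T).
25 of the 29 comparable sites match, so the percent identity is 25/29 × 100 = 86.21%.

86.21%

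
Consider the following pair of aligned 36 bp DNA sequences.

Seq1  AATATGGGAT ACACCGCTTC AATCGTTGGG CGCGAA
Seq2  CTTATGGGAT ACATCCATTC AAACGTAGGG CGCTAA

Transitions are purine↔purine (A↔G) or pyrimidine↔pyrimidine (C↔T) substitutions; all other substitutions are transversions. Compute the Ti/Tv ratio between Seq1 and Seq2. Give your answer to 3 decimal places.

0.143

Mismatches occur at site 1 (A→C, transversion), site 2 (A→T, transversion), site 14 (C→T, transition), site 16 (G→C, transversion), site 17 (C→A, transversion), site 23 (T→A, transversion), site 27 (T→A, transversion), site 34 (G→T, transversion).
Of the 8 differences, 1 transition and 7 transversions, so Ti/Tv = 1/7 = 0.143.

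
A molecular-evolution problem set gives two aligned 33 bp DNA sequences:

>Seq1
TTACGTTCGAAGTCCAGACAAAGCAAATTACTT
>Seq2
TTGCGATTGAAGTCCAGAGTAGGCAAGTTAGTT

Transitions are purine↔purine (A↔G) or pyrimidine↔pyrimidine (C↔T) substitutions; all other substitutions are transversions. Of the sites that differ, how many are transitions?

4

The sequences differ at positions 3 (A/G, transition), 6 (T/A, transversion), 8 (C/T, transition), 19 (C/G, transversion), 20 (A/T, transversion), 22 (A/G, transition), 27 (A/G, transition), 31 (C/G, transversion).
Of the 8 differences, 4 transitions and 4 transversions, so the answer is 4.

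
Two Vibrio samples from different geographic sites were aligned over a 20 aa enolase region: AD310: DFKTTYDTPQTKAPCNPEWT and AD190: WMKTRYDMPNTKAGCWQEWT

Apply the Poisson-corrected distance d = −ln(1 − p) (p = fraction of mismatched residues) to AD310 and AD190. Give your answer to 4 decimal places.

0.5108

Differing sites — 1:D/W; 2:F/M; 5:T/R; 8:T/M; 10:Q/N; 14:P/G; 16:N/W; 17:P/Q.
p = 8/20 = 0.400000.
d = −ln(1 − 0.400000) = −ln(0.600000) = 0.5108.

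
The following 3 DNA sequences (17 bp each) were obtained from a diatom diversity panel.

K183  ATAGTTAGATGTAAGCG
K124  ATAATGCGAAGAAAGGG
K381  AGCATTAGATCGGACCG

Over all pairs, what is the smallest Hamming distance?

Pairwise Hamming distances:
  K183 vs K124: 6
  K183 vs K381: 7
  K124 vs K381: 10
The smallest is 6, between K183 and K124.

6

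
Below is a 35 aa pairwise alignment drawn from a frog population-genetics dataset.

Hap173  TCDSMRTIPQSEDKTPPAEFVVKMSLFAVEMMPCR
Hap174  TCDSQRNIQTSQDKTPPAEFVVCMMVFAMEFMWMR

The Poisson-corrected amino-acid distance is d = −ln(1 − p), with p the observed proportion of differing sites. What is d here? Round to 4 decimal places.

The sequences differ at positions 5 (M/Q), 7 (T/N), 9 (P/Q), 10 (Q/T), 12 (E/Q), 23 (K/C), 25 (S/M), 26 (L/V), 29 (V/M), 31 (M/F), 33 (P/W), 34 (C/M).
p = 12/35 = 0.342857.
d = −ln(1 − 0.342857) = −ln(0.657143) = 0.4199.

0.4199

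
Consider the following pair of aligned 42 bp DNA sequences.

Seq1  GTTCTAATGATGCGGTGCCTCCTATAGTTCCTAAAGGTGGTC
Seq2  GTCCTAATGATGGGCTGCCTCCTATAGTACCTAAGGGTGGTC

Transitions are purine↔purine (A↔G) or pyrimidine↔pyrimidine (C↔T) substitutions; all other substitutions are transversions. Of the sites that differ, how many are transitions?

2

Mismatches occur at site 3 (T→C, transition), site 13 (C→G, transversion), site 15 (G→C, transversion), site 29 (T→A, transversion), site 35 (A→G, transition).
Of the 5 differences, 2 transitions and 3 transversions, so the answer is 2.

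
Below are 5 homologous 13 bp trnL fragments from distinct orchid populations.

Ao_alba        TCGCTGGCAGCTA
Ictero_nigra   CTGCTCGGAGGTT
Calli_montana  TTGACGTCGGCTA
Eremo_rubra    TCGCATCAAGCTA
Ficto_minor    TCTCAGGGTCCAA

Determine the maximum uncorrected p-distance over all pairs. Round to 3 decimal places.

Pairwise Hamming distances:
  Ao_alba vs Ictero_nigra: 6
  Ao_alba vs Calli_montana: 5
  Ao_alba vs Eremo_rubra: 4
  Ao_alba vs Ficto_minor: 6
  Ictero_nigra vs Calli_montana: 9
  Ictero_nigra vs Eremo_rubra: 8
  Ictero_nigra vs Ficto_minor: 10
  Calli_montana vs Eremo_rubra: 7
  Calli_montana vs Ficto_minor: 9
  Eremo_rubra vs Ficto_minor: 7
The largest is 10 mismatches, between Ictero_nigra and Ficto_minor; p = 10/13 = 0.769.

0.769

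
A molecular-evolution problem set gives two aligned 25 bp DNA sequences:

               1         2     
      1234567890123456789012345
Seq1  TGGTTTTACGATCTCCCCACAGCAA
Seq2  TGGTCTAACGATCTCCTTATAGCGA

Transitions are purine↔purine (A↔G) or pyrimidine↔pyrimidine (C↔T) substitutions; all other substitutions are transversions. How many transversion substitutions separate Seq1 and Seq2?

1

Mismatches occur at site 5 (T→C, transition), site 7 (T→A, transversion), site 17 (C→T, transition), site 18 (C→T, transition), site 20 (C→T, transition), site 24 (A→G, transition).
Of the 6 differences, 5 transitions and 1 transversion, so the answer is 1.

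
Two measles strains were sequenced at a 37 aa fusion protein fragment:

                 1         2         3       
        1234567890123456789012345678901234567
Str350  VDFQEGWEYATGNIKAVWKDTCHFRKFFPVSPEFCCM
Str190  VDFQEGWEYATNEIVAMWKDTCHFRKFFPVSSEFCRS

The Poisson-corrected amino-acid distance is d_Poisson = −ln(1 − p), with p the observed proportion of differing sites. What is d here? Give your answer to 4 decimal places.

The sequences differ at positions 12 (G/N), 13 (N/E), 15 (K/V), 17 (V/M), 32 (P/S), 36 (C/R), 37 (M/S).
p = 7/37 = 0.189189.
d = −ln(1 − 0.189189) = −ln(0.810811) = 0.2097.

0.2097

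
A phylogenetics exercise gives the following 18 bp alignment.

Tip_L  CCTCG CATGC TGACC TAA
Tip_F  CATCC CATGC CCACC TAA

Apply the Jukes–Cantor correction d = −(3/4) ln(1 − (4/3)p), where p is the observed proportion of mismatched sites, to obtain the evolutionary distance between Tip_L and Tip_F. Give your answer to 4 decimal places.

Differing sites — 2:C/A; 5:G/C; 11:T/C; 12:G/C.
p = 4/18 = 0.222222.
d = −0.75 · ln(1 − (4/3)·0.222222) = −0.75 · ln(0.703704) = −0.75 · (-0.351397) = 0.2635.

0.2635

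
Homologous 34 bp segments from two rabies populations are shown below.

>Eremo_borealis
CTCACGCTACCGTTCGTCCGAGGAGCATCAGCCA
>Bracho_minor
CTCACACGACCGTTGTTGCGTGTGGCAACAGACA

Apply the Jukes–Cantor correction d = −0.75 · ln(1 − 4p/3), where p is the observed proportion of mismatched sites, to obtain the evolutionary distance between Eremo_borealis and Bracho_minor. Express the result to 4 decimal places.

0.3734

Differing sites — 6:G/A; 8:T/G; 15:C/G; 16:G/T; 18:C/G; 21:A/T; 23:G/T; 24:A/G; 28:T/A; 32:C/A.
p = 10/34 = 0.294118.
d = −0.75 · ln(1 − (4/3)·0.294118) = −0.75 · ln(0.607843) = −0.75 · (-0.497839) = 0.3734.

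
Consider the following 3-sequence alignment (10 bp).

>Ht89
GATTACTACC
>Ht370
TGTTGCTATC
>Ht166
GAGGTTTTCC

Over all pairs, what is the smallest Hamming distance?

Pairwise Hamming distances:
  Ht89 vs Ht370: 4
  Ht89 vs Ht166: 5
  Ht370 vs Ht166: 8
The smallest is 4, between Ht89 and Ht370.

4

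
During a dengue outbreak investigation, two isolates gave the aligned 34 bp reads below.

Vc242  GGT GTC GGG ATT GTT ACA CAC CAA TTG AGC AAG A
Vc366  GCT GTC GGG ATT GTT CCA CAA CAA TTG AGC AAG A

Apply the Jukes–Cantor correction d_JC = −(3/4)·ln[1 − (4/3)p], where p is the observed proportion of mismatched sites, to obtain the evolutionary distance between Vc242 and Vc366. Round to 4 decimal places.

The sequences differ at positions 2 (G/C), 16 (A/C), 21 (C/A).
p = 3/34 = 0.088235.
d = −0.75 · ln(1 − (4/3)·0.088235) = −0.75 · ln(0.882353) = −0.75 · (-0.125163) = 0.0939.

0.0939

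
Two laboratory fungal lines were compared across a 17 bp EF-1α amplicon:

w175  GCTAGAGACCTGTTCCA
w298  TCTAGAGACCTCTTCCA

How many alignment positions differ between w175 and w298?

The sequences differ at positions 1 (G/T), 12 (G/C).
That gives 2 mismatches out of 17 aligned sites, so the Hamming distance is 2.

2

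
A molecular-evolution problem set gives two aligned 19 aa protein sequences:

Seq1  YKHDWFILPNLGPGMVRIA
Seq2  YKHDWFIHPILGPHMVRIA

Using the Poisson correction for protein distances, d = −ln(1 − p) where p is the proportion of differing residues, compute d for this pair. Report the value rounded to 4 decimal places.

0.1719

Differing sites — 8:L/H; 10:N/I; 14:G/H.
p = 3/19 = 0.157895.
d = −ln(1 − 0.157895) = −ln(0.842105) = 0.1719.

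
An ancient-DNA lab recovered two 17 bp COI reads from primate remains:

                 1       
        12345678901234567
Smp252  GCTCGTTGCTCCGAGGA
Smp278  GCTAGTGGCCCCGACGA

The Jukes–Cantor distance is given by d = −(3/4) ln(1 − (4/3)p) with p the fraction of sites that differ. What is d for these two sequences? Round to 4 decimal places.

Differing sites — 4:C/A; 7:T/G; 10:T/C; 15:G/C.
p = 4/17 = 0.235294.
d = −0.75 · ln(1 − (4/3)·0.235294) = −0.75 · ln(0.686275) = −0.75 · (-0.376477) = 0.2824.

0.2824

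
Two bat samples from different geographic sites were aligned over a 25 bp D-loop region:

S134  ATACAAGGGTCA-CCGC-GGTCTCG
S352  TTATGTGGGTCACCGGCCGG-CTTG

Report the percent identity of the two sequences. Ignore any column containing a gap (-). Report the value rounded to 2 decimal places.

72.73%

Excluding the 3 gap columns leaves 22 comparable sites.
The sequences differ at positions 1 (A/T), 4 (C/T), 5 (A/G), 6 (A/T), 15 (C/G), 24 (C/T).
16 of the 22 comparable sites match, so the percent identity is 16/22 × 100 = 72.73%.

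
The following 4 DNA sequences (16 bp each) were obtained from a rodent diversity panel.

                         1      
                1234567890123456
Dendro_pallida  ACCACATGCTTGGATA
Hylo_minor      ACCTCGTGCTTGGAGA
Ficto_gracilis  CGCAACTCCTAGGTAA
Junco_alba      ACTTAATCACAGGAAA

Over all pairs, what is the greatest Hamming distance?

9

Pairwise Hamming distances:
  Dendro_pallida vs Hylo_minor: 3
  Dendro_pallida vs Ficto_gracilis: 8
  Dendro_pallida vs Junco_alba: 8
  Hylo_minor vs Ficto_gracilis: 9
  Hylo_minor vs Junco_alba: 8
  Ficto_gracilis vs Junco_alba: 8
The largest is 9, between Hylo_minor and Ficto_gracilis.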